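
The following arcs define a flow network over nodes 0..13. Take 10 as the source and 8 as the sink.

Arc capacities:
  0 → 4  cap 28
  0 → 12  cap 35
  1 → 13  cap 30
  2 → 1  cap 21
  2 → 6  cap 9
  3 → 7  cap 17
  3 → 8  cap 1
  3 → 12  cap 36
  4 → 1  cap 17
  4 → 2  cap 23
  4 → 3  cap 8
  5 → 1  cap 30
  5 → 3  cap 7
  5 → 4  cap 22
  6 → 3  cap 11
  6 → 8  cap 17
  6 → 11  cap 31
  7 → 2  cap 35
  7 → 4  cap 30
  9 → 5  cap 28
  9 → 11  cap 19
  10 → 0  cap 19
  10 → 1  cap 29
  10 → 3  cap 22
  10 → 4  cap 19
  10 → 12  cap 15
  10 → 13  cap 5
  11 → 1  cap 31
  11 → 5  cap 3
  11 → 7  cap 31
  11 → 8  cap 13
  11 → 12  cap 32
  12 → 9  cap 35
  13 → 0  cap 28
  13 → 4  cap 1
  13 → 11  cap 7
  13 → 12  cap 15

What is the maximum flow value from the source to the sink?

augment #1: 10→3→8 bottleneck 1, total now 1
augment #2: 10→13→11→8 bottleneck 5, total now 6
augment #3: 10→1→13→11→8 bottleneck 2, total now 8
augment #4: 10→4→2→6→8 bottleneck 9, total now 17
augment #5: 10→12→9→11→8 bottleneck 6, total now 23

Maximum flow value: 23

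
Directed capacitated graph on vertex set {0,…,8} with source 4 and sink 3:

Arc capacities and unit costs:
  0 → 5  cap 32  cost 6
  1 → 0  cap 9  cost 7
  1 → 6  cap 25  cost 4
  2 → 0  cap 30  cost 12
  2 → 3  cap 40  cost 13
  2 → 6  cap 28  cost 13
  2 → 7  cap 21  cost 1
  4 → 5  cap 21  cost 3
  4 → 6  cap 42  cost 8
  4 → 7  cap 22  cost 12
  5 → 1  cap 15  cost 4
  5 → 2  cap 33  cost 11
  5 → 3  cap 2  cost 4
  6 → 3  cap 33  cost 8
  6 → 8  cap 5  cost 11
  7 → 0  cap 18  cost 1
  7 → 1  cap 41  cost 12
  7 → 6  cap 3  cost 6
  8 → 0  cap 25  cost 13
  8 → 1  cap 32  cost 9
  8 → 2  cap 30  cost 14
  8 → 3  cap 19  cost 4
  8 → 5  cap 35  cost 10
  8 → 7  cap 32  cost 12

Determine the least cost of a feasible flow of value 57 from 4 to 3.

shortest-cost path #1: 4→5→3 push 2 @ unit cost 7 (adds 14)
shortest-cost path #2: 4→6→3 push 33 @ unit cost 16 (adds 528)
shortest-cost path #3: 4→6→8→3 push 5 @ unit cost 23 (adds 115)
shortest-cost path #4: 4→5→2→3 push 17 @ unit cost 27 (adds 459)
total cost = 1116

Minimum cost for 57 units: 1116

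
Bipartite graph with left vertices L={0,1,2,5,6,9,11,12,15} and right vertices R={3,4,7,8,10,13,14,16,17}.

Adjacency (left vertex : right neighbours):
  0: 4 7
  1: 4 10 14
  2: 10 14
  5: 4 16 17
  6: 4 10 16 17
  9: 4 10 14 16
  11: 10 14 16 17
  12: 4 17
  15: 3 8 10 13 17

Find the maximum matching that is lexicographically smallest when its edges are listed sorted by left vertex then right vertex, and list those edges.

Lex-smallest maximum matching: {(0,7), (1,4), (2,10), (5,16), (6,17), (9,14), (15,3)}

|M| = 7 (so the lex-smallest maximum matching has 7 edges)
process left vertices in ascending order; for each, take the smallest-labelled available neighbour that still permits 7 edges overall, or leave it unmatched if none does
lex-smallest matching: {0-7, 1-4, 2-10, 5-16, 6-17, 9-14, 15-3}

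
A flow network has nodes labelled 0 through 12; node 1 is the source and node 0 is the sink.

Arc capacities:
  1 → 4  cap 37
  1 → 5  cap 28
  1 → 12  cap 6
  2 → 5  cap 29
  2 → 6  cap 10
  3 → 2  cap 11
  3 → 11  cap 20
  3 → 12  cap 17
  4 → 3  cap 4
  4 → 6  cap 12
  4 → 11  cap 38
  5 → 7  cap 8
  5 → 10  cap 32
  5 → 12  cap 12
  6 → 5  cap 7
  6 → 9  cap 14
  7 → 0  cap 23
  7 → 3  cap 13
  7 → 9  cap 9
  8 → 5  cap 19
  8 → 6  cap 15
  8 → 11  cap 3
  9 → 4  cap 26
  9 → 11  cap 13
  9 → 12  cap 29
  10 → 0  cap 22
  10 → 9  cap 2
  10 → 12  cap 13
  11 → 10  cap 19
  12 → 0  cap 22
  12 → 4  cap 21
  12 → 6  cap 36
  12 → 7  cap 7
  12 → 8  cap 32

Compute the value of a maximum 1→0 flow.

Maximum flow value: 59

augment #1: 1→12→0 bottleneck 6, total now 6
augment #2: 1→5→7→0 bottleneck 8, total now 14
augment #3: 1→5→10→0 bottleneck 20, total now 34
augment #4: 1→4→3→12→0 bottleneck 4, total now 38
augment #5: 1→4→11→10→0 bottleneck 2, total now 40
augment #6: 1→4→6→5→12→0 bottleneck 7, total now 47
augment #7: 1→4→6→9→12→0 bottleneck 5, total now 52
augment #8: 1→4→11→10→12→7→0 bottleneck 7, total now 59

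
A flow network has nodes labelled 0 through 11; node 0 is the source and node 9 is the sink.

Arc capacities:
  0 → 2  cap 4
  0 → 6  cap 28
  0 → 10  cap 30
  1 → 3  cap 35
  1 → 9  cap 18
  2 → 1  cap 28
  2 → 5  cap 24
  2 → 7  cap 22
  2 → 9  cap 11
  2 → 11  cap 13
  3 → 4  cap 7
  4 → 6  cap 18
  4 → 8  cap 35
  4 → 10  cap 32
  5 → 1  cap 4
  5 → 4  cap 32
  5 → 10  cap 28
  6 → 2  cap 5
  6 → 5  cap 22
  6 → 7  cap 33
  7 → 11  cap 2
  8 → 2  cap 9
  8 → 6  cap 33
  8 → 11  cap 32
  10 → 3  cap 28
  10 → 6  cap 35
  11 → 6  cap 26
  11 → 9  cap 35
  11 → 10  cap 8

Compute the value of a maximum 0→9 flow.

Maximum flow value: 40

augment #1: 0→2→9 bottleneck 4, total now 4
augment #2: 0→6→2→9 bottleneck 5, total now 9
augment #3: 0→6→5→1→9 bottleneck 4, total now 13
augment #4: 0→6→7→11→9 bottleneck 2, total now 15
augment #5: 0→6→5→4→8→2→9 bottleneck 2, total now 17
augment #6: 0→6→5→4→8→11→9 bottleneck 15, total now 32
augment #7: 0→10→3→4→8→11→9 bottleneck 7, total now 39
augment #8: 0→10→6→5→4→8→11→9 bottleneck 1, total now 40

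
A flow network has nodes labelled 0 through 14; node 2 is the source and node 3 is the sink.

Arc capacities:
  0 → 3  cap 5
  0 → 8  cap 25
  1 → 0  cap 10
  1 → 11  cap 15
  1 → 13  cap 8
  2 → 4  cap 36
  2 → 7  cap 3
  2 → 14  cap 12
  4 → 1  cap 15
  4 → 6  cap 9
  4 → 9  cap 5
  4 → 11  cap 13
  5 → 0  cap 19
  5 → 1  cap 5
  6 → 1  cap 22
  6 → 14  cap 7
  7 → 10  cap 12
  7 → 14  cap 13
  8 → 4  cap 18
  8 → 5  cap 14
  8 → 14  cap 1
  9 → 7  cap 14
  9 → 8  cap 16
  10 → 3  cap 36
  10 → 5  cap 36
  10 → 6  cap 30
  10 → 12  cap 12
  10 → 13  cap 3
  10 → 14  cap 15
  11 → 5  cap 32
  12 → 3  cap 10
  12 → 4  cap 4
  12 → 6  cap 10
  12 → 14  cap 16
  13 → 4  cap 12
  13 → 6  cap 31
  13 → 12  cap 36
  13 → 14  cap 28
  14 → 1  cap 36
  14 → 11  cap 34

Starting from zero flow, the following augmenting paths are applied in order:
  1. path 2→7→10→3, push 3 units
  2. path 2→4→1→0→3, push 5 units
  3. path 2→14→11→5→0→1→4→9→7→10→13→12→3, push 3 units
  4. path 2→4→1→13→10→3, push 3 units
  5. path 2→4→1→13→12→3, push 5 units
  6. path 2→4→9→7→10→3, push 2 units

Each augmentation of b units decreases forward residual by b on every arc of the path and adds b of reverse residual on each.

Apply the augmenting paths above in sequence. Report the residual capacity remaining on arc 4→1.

Residual capacity of (4,1): 5

after path 1 (2→7→10→3, push 3): res(4,1)=15
after path 2 (2→4→1→0→3, push 5): res(4,1)=10
after path 3 (2→14→11→5→0→1→4→9→7→10→13→12→3, push 3): res(4,1)=13
after path 4 (2→4→1→13→10→3, push 3): res(4,1)=10
after path 5 (2→4→1→13→12→3, push 5): res(4,1)=5
after path 6 (2→4→9→7→10→3, push 2): res(4,1)=5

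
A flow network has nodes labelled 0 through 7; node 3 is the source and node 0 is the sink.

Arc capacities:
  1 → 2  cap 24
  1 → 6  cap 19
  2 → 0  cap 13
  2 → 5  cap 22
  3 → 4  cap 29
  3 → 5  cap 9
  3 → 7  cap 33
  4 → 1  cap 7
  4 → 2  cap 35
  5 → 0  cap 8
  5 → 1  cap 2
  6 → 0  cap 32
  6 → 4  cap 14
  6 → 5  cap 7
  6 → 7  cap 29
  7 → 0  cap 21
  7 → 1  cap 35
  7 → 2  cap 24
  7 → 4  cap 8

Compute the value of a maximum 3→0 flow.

augment #1: 3→5→0 bottleneck 8, total now 8
augment #2: 3→7→0 bottleneck 21, total now 29
augment #3: 3→4→2→0 bottleneck 13, total now 42
augment #4: 3→4→1→6→0 bottleneck 7, total now 49
augment #5: 3→5→1→6→0 bottleneck 1, total now 50
augment #6: 3→7→1→6→0 bottleneck 11, total now 61

Maximum flow value: 61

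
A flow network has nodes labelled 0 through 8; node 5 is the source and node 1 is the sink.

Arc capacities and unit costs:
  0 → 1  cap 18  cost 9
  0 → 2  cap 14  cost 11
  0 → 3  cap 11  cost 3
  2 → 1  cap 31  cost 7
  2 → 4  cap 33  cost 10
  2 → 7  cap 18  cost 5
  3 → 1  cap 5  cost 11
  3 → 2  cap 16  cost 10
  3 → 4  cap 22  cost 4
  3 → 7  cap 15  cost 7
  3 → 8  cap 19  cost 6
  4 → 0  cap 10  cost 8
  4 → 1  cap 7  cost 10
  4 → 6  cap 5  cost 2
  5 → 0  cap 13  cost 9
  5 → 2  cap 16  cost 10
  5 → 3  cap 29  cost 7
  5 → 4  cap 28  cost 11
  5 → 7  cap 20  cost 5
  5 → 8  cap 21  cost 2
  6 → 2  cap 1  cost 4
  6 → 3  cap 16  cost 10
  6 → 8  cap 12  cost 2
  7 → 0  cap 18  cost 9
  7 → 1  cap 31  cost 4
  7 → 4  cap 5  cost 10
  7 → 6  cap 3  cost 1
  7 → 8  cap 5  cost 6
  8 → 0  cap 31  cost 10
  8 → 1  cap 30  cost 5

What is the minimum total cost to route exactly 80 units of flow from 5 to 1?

Minimum cost for 80 units: 1013

shortest-cost path #1: 5→8→1 push 21 @ unit cost 7 (adds 147)
shortest-cost path #2: 5→7→1 push 20 @ unit cost 9 (adds 180)
shortest-cost path #3: 5→2→1 push 16 @ unit cost 17 (adds 272)
shortest-cost path #4: 5→0→1 push 13 @ unit cost 18 (adds 234)
shortest-cost path #5: 5→3→1 push 5 @ unit cost 18 (adds 90)
shortest-cost path #6: 5→3→7→1 push 5 @ unit cost 18 (adds 90)
total cost = 1013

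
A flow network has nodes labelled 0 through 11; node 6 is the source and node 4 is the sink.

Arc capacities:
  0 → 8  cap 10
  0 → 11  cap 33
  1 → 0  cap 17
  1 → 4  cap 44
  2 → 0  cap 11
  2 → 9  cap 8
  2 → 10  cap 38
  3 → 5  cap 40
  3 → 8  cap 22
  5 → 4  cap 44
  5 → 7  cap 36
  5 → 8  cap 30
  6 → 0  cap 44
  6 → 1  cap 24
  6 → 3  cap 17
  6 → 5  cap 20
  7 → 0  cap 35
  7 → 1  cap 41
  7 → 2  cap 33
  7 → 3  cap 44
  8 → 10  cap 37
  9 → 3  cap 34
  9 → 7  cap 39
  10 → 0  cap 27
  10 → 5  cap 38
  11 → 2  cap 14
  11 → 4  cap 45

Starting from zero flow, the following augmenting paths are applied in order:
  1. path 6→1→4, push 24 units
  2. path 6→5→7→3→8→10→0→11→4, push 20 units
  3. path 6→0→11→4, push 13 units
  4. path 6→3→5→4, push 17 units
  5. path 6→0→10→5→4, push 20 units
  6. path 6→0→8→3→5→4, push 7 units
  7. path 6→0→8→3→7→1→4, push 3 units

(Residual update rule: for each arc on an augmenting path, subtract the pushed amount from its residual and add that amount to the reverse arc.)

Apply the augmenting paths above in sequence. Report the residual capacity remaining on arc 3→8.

Residual capacity of (3,8): 12

after path 1 (6→1→4, push 24): res(3,8)=22
after path 2 (6→5→7→3→8→10→0→11→4, push 20): res(3,8)=2
after path 3 (6→0→11→4, push 13): res(3,8)=2
after path 4 (6→3→5→4, push 17): res(3,8)=2
after path 5 (6→0→10→5→4, push 20): res(3,8)=2
after path 6 (6→0→8→3→5→4, push 7): res(3,8)=9
after path 7 (6→0→8→3→7→1→4, push 3): res(3,8)=12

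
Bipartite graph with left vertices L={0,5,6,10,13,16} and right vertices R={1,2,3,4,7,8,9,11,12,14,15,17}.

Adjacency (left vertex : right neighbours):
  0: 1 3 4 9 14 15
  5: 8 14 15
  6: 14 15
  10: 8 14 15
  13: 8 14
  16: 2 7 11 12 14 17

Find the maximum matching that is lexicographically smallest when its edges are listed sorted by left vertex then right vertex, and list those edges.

Lex-smallest maximum matching: {(0,1), (5,8), (6,14), (10,15), (16,2)}

|M| = 5 (so the lex-smallest maximum matching has 5 edges)
process left vertices in ascending order; for each, take the smallest-labelled available neighbour that still permits 5 edges overall, or leave it unmatched if none does
lex-smallest matching: {0-1, 5-8, 6-14, 10-15, 16-2}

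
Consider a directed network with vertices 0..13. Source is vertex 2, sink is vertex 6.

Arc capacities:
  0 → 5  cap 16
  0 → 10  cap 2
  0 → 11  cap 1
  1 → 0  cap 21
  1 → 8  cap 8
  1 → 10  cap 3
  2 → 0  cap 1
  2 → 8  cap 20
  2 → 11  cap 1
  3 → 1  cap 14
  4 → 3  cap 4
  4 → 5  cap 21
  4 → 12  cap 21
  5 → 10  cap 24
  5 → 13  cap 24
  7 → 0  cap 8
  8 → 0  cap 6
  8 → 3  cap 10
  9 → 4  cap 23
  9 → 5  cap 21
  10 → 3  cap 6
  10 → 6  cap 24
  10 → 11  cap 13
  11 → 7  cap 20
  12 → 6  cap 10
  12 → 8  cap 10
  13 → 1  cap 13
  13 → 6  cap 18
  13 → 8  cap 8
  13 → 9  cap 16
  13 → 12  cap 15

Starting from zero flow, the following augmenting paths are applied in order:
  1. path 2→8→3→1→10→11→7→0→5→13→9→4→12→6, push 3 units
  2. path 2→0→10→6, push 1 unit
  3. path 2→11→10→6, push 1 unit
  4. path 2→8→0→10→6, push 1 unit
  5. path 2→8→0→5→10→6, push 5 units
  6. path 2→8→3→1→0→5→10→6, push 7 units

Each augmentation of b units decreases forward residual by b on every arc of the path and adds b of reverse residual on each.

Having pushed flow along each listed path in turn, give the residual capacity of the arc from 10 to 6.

Residual capacity of (10,6): 9

after path 1 (2→8→3→1→10→11→7→0→5→13→9→4→12→6, push 3): res(10,6)=24
after path 2 (2→0→10→6, push 1): res(10,6)=23
after path 3 (2→11→10→6, push 1): res(10,6)=22
after path 4 (2→8→0→10→6, push 1): res(10,6)=21
after path 5 (2→8→0→5→10→6, push 5): res(10,6)=16
after path 6 (2→8→3→1→0→5→10→6, push 7): res(10,6)=9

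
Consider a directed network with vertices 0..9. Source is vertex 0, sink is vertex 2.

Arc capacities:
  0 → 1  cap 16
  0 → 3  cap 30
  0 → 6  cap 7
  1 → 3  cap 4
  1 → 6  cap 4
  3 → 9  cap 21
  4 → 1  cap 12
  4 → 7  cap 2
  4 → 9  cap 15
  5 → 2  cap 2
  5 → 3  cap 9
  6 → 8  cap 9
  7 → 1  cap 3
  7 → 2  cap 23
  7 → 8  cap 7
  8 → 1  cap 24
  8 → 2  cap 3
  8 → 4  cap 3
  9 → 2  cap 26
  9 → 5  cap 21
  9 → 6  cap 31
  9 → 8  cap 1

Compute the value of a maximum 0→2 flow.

Maximum flow value: 27

augment #1: 0→3→9→2 bottleneck 21, total now 21
augment #2: 0→6→8→2 bottleneck 3, total now 24
augment #3: 0→6→8→4→7→2 bottleneck 2, total now 26
augment #4: 0→6→8→4→9→2 bottleneck 1, total now 27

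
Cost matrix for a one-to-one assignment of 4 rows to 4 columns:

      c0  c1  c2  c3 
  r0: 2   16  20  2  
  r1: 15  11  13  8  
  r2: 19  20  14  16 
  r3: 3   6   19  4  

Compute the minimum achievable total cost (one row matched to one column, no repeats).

Minimum assignment cost: 30

one of 2 optimal assignments: row0→col0 (cost 2), row1→col3 (cost 8), row2→col2 (cost 14), row3→col1 (cost 6)
total = 2 + 8 + 14 + 6 = 30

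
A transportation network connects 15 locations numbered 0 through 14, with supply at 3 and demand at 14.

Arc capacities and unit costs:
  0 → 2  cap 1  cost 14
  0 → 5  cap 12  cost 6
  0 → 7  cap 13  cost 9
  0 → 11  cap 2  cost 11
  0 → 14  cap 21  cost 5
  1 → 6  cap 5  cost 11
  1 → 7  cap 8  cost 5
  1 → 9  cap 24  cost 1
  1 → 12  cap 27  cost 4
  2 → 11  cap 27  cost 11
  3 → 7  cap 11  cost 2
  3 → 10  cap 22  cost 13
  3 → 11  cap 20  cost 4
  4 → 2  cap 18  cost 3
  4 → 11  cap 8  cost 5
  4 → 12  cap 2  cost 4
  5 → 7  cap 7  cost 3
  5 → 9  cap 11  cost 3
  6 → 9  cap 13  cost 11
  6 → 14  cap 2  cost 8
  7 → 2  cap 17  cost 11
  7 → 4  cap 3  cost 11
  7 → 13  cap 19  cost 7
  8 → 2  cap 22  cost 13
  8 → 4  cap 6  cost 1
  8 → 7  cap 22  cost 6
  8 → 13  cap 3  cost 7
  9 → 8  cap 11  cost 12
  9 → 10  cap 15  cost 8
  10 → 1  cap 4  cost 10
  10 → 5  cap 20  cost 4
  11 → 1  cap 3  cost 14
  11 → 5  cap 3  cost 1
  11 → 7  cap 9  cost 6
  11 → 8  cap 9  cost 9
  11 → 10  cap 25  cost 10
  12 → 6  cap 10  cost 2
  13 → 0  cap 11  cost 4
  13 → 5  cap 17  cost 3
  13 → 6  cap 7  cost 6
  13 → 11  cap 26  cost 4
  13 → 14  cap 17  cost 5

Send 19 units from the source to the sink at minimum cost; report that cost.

shortest-cost path #1: 3→7→13→14 push 11 @ unit cost 14 (adds 154)
shortest-cost path #2: 3→11→5→7→13→14 push 3 @ unit cost 20 (adds 60)
shortest-cost path #3: 3→11→7→13→14 push 3 @ unit cost 22 (adds 66)
shortest-cost path #4: 3→11→7→13→0→14 push 2 @ unit cost 26 (adds 52)
total cost = 332

Minimum cost for 19 units: 332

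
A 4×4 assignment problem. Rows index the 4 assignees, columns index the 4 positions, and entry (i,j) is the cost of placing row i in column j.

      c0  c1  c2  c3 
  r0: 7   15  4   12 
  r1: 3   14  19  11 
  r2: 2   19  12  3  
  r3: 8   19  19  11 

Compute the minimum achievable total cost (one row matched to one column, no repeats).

Minimum assignment cost: 29

one of 2 optimal assignments: row0→col2 (cost 4), row1→col0 (cost 3), row2→col3 (cost 3), row3→col1 (cost 19)
total = 4 + 3 + 3 + 19 = 29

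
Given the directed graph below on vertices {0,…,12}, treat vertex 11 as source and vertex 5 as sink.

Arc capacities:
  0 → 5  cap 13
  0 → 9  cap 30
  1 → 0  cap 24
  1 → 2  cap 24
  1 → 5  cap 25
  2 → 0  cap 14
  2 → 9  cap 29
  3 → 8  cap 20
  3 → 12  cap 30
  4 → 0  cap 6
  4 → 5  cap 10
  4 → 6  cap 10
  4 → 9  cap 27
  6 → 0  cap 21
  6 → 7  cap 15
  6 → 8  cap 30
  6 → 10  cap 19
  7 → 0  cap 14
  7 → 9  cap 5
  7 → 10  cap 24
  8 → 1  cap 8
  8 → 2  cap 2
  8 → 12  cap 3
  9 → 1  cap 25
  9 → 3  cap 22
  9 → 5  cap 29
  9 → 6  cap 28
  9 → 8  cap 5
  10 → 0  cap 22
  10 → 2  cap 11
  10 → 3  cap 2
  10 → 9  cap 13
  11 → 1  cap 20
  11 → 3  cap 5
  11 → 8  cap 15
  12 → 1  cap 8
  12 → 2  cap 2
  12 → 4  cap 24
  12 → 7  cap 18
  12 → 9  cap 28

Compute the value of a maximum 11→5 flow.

Maximum flow value: 38

augment #1: 11→1→5 bottleneck 20, total now 20
augment #2: 11→8→1→5 bottleneck 5, total now 25
augment #3: 11→3→12→4→5 bottleneck 5, total now 30
augment #4: 11→8→1→0→5 bottleneck 3, total now 33
augment #5: 11→8→2→0→5 bottleneck 2, total now 35
augment #6: 11→8→12→4→5 bottleneck 3, total now 38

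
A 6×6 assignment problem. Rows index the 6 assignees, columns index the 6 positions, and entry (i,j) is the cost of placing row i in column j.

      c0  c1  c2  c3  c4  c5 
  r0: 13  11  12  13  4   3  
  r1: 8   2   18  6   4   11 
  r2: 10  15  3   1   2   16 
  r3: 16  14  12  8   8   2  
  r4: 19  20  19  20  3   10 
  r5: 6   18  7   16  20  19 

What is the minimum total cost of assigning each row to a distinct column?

Minimum assignment cost: 25

optimal assignment: row0→col5 (cost 3), row1→col1 (cost 2), row2→col2 (cost 3), row3→col3 (cost 8), row4→col4 (cost 3), row5→col0 (cost 6)
total = 3 + 2 + 3 + 8 + 3 + 6 = 25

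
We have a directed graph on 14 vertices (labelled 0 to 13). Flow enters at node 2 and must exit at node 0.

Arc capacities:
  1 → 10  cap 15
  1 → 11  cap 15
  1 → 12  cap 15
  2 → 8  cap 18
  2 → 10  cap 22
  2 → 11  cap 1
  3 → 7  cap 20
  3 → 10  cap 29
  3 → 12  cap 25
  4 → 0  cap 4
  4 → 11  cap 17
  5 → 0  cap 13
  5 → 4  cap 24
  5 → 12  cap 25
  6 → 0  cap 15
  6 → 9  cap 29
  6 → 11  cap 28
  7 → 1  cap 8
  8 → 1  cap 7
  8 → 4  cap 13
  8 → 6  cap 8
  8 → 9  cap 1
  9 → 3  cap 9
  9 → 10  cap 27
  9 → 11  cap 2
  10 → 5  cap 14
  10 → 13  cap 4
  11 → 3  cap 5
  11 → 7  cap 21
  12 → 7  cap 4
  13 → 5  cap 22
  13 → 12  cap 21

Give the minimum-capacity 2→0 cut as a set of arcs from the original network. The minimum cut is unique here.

Min-cut arcs: {(4,0), (5,0), (8,6)} (total capacity 25)

augment #1: 2→8→4→0 push 4
augment #2: 2→8→6→0 push 8
augment #3: 2→10→5→0 push 13
max flow = 25; residual-reachable set from 2 gives S-side
cut edges (S→T): {(4,0), (5,0), (8,6)} total cap 25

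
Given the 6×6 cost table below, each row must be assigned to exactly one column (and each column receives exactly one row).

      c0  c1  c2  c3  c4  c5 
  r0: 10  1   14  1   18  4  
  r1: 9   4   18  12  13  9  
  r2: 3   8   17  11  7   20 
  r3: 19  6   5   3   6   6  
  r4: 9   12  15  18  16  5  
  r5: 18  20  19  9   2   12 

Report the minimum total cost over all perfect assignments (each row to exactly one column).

Minimum assignment cost: 20

optimal assignment: row0→col3 (cost 1), row1→col1 (cost 4), row2→col0 (cost 3), row3→col2 (cost 5), row4→col5 (cost 5), row5→col4 (cost 2)
total = 1 + 4 + 3 + 5 + 5 + 2 = 20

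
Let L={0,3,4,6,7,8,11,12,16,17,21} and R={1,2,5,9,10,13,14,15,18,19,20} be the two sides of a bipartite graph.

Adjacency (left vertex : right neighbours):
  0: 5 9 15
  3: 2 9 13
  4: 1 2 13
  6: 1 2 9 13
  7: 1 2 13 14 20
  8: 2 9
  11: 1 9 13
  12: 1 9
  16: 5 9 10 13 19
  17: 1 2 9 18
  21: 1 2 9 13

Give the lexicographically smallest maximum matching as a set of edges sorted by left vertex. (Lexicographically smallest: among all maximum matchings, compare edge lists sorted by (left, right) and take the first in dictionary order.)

Lex-smallest maximum matching: {(0,5), (3,2), (4,1), (6,9), (7,14), (11,13), (16,10), (17,18)}

|M| = 8 (so the lex-smallest maximum matching has 8 edges)
process left vertices in ascending order; for each, take the smallest-labelled available neighbour that still permits 8 edges overall, or leave it unmatched if none does
lex-smallest matching: {0-5, 3-2, 4-1, 6-9, 7-14, 11-13, 16-10, 17-18}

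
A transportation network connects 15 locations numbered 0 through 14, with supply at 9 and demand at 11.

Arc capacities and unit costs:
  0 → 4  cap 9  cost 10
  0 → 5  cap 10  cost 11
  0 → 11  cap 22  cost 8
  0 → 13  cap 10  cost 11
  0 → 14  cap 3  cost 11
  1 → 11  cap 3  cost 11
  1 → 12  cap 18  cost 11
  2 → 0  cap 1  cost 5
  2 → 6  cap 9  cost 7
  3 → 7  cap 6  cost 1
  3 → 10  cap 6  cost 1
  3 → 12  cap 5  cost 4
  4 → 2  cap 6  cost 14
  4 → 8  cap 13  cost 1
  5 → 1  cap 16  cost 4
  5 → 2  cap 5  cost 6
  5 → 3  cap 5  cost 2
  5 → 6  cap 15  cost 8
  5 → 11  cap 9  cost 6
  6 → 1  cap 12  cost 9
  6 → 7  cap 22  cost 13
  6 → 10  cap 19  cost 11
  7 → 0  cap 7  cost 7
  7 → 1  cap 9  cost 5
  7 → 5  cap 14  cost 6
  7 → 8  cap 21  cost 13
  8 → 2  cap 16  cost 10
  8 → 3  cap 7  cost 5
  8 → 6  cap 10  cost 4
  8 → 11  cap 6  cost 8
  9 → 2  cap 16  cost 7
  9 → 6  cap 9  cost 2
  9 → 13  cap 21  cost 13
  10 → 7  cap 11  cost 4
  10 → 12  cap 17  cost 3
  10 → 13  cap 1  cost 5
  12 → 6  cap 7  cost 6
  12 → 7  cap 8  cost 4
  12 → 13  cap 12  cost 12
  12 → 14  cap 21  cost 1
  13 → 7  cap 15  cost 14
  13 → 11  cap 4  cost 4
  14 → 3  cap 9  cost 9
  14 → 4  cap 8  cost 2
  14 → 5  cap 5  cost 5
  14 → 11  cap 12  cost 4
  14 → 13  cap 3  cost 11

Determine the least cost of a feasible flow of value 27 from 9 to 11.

shortest-cost path #1: 9→13→11 push 4 @ unit cost 17 (adds 68)
shortest-cost path #2: 9→2→0→11 push 1 @ unit cost 20 (adds 20)
shortest-cost path #3: 9→6→10→12→14→11 push 9 @ unit cost 21 (adds 189)
shortest-cost path #4: 9→2→6→10→12→14→11 push 3 @ unit cost 33 (adds 99)
shortest-cost path #5: 9→2→6→1→11 push 3 @ unit cost 34 (adds 102)
shortest-cost path #6: 9→13→7→5→11 push 7 @ unit cost 39 (adds 273)
total cost = 751

Minimum cost for 27 units: 751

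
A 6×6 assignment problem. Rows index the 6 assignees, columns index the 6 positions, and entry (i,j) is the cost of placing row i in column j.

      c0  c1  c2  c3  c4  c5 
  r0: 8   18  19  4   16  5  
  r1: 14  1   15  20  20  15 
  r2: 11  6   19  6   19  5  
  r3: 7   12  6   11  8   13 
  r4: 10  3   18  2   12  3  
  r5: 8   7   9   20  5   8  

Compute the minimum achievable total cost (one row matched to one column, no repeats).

Minimum assignment cost: 27

optimal assignment: row0→col0 (cost 8), row1→col1 (cost 1), row2→col5 (cost 5), row3→col2 (cost 6), row4→col3 (cost 2), row5→col4 (cost 5)
total = 8 + 1 + 5 + 6 + 2 + 5 = 27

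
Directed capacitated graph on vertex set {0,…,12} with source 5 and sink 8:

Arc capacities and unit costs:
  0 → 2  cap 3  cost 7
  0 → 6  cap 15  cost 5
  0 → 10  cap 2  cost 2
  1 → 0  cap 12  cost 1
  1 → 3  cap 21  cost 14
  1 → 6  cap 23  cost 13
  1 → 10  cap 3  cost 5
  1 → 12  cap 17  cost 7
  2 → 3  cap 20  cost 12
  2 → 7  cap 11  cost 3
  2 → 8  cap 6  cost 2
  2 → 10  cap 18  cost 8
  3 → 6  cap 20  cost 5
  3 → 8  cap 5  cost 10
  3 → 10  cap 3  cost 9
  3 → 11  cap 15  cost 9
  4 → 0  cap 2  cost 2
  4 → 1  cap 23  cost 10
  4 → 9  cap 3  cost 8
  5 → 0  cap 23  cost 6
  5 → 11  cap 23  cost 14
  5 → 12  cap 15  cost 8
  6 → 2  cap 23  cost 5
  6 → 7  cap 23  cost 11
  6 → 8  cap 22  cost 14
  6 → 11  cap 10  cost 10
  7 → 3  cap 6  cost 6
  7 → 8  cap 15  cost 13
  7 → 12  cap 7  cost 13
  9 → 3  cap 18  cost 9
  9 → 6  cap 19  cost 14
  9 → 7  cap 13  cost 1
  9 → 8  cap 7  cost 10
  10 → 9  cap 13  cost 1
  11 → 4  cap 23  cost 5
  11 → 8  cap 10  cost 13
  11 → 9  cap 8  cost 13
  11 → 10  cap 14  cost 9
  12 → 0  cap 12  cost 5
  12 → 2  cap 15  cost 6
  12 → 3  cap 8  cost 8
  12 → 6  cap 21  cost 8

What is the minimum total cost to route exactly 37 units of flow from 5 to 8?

Minimum cost for 37 units: 879

shortest-cost path #1: 5→0→2→8 push 3 @ unit cost 15 (adds 45)
shortest-cost path #2: 5→12→2→8 push 3 @ unit cost 16 (adds 48)
shortest-cost path #3: 5→0→10→9→8 push 2 @ unit cost 19 (adds 38)
shortest-cost path #4: 5→0→6→8 push 15 @ unit cost 25 (adds 375)
shortest-cost path #5: 5→12→3→8 push 5 @ unit cost 26 (adds 130)
shortest-cost path #6: 5→11→8 push 9 @ unit cost 27 (adds 243)
total cost = 879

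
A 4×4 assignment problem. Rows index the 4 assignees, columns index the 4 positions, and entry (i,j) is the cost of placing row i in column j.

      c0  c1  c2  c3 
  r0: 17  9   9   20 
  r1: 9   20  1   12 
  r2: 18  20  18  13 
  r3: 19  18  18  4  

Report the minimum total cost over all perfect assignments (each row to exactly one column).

optimal assignment: row0→col1 (cost 9), row1→col2 (cost 1), row2→col0 (cost 18), row3→col3 (cost 4)
total = 9 + 1 + 18 + 4 = 32

Minimum assignment cost: 32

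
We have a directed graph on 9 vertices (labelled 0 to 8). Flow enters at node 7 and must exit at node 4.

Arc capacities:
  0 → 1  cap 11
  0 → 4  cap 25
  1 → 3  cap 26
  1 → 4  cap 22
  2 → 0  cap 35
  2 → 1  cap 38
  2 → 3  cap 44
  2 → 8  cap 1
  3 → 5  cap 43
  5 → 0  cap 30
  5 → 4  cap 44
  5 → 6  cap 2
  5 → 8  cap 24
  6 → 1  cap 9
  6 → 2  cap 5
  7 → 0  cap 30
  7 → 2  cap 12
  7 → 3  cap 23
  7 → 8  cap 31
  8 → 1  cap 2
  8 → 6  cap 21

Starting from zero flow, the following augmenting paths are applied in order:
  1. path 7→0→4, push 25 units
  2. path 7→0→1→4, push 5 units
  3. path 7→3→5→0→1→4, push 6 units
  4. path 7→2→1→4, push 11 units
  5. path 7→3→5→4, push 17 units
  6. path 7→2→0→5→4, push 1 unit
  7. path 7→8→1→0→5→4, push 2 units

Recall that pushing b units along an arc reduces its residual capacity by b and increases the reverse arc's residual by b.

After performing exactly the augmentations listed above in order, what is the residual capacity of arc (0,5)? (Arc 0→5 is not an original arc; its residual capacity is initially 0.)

Residual capacity of (0,5): 3

after path 1 (7→0→4, push 25): res(0,5)=0
after path 2 (7→0→1→4, push 5): res(0,5)=0
after path 3 (7→3→5→0→1→4, push 6): res(0,5)=6
after path 4 (7→2→1→4, push 11): res(0,5)=6
after path 5 (7→3→5→4, push 17): res(0,5)=6
after path 6 (7→2→0→5→4, push 1): res(0,5)=5
after path 7 (7→8→1→0→5→4, push 2): res(0,5)=3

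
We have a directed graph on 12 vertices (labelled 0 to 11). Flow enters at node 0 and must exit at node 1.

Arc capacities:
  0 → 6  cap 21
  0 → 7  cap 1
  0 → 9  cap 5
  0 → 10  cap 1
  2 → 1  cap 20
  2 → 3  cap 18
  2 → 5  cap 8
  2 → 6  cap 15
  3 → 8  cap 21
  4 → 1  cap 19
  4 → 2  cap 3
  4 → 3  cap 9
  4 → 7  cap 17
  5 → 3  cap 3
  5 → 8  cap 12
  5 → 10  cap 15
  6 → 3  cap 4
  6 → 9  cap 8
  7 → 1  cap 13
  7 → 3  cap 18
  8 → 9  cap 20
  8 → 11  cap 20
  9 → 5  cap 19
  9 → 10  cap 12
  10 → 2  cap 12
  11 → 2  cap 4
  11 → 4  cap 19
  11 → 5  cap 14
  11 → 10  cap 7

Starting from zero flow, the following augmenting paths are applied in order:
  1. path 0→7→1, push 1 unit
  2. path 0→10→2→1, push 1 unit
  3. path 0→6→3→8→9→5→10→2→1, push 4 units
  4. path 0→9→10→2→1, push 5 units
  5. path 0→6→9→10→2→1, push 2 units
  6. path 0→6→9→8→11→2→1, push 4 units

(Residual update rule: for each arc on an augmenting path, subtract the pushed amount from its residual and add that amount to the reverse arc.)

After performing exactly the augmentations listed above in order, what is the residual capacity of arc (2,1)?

Residual capacity of (2,1): 4

after path 1 (0→7→1, push 1): res(2,1)=20
after path 2 (0→10→2→1, push 1): res(2,1)=19
after path 3 (0→6→3→8→9→5→10→2→1, push 4): res(2,1)=15
after path 4 (0→9→10→2→1, push 5): res(2,1)=10
after path 5 (0→6→9→10→2→1, push 2): res(2,1)=8
after path 6 (0→6→9→8→11→2→1, push 4): res(2,1)=4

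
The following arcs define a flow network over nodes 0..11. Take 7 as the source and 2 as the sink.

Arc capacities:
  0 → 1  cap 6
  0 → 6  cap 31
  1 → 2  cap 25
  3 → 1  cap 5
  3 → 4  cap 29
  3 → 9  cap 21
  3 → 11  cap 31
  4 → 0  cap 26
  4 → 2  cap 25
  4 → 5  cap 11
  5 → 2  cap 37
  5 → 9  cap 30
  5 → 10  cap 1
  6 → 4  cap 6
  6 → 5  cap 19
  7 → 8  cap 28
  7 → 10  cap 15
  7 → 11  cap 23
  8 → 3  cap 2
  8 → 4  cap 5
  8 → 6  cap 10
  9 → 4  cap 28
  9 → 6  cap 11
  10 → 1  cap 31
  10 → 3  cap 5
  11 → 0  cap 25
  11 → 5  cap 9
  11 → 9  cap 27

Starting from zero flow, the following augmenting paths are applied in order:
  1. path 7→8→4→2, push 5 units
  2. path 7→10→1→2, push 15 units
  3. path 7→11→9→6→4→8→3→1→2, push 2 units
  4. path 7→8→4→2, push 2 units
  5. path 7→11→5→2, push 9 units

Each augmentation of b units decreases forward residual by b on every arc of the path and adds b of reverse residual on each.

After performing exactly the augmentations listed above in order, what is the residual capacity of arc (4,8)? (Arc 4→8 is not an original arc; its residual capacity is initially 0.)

after path 1 (7→8→4→2, push 5): res(4,8)=5
after path 2 (7→10→1→2, push 15): res(4,8)=5
after path 3 (7→11→9→6→4→8→3→1→2, push 2): res(4,8)=3
after path 4 (7→8→4→2, push 2): res(4,8)=5
after path 5 (7→11→5→2, push 9): res(4,8)=5

Residual capacity of (4,8): 5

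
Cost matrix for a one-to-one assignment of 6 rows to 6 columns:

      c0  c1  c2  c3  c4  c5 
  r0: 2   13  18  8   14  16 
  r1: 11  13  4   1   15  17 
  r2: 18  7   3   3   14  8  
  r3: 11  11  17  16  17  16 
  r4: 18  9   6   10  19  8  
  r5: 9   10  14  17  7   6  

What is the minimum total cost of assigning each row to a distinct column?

Minimum assignment cost: 32

optimal assignment: row0→col0 (cost 2), row1→col3 (cost 1), row2→col2 (cost 3), row3→col1 (cost 11), row4→col5 (cost 8), row5→col4 (cost 7)
total = 2 + 1 + 3 + 11 + 8 + 7 = 32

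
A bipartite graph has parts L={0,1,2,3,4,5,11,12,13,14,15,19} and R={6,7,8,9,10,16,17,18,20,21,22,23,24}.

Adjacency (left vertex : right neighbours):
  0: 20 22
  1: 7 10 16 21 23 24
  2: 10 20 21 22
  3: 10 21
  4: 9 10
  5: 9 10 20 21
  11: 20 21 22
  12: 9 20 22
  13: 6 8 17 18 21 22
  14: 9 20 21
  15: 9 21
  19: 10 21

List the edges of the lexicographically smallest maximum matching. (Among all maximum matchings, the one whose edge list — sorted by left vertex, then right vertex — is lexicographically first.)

|M| = 7 (so the lex-smallest maximum matching has 7 edges)
process left vertices in ascending order; for each, take the smallest-labelled available neighbour that still permits 7 edges overall, or leave it unmatched if none does
lex-smallest matching: {0-20, 1-7, 2-10, 3-21, 4-9, 11-22, 13-6}

Lex-smallest maximum matching: {(0,20), (1,7), (2,10), (3,21), (4,9), (11,22), (13,6)}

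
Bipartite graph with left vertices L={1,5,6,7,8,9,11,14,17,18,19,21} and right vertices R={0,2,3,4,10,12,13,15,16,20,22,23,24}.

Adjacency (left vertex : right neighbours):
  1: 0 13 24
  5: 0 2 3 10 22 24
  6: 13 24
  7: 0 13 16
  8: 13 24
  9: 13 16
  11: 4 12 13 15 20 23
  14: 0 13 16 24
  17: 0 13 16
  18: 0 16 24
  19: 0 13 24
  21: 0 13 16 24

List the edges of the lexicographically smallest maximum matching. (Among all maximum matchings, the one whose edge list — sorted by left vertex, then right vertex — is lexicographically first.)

|M| = 6 (so the lex-smallest maximum matching has 6 edges)
process left vertices in ascending order; for each, take the smallest-labelled available neighbour that still permits 6 edges overall, or leave it unmatched if none does
lex-smallest matching: {1-0, 5-2, 6-13, 7-16, 8-24, 11-4}

Lex-smallest maximum matching: {(1,0), (5,2), (6,13), (7,16), (8,24), (11,4)}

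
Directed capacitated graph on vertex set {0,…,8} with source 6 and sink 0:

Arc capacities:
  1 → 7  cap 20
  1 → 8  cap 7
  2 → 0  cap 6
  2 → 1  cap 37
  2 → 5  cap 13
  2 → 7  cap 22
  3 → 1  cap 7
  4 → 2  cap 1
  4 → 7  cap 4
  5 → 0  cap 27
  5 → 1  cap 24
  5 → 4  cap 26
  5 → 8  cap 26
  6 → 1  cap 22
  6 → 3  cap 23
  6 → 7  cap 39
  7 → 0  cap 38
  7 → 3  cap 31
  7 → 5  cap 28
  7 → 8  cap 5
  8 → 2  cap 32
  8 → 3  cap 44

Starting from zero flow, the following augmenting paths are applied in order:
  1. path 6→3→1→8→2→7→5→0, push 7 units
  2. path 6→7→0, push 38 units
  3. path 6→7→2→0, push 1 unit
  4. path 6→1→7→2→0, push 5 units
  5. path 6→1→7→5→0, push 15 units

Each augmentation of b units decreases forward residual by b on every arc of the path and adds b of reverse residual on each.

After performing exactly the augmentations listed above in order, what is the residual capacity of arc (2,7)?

after path 1 (6→3→1→8→2→7→5→0, push 7): res(2,7)=15
after path 2 (6→7→0, push 38): res(2,7)=15
after path 3 (6→7→2→0, push 1): res(2,7)=16
after path 4 (6→1→7→2→0, push 5): res(2,7)=21
after path 5 (6→1→7→5→0, push 15): res(2,7)=21

Residual capacity of (2,7): 21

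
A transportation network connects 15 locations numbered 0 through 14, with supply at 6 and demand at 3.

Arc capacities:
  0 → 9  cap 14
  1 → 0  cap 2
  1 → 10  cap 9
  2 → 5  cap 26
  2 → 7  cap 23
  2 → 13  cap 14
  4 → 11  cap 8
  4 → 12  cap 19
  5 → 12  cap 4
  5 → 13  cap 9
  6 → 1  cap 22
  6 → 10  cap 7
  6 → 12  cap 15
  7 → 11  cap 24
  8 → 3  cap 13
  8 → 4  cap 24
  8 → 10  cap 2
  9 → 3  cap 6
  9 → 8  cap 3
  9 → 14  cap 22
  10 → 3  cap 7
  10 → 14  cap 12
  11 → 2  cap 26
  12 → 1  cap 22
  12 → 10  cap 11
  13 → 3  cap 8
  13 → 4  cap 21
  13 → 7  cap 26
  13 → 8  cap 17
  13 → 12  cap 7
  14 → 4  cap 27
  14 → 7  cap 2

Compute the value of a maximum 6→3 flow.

Maximum flow value: 19

augment #1: 6→10→3 bottleneck 7, total now 7
augment #2: 6→1→0→9→3 bottleneck 2, total now 9
augment #3: 6→1→10→14→4→11→2→13→3 bottleneck 8, total now 17
augment #4: 6→1→10→14→7→11→2→13→8→3 bottleneck 1, total now 18
augment #5: 6→12→10→14→7→11→2→13→8→3 bottleneck 1, total now 19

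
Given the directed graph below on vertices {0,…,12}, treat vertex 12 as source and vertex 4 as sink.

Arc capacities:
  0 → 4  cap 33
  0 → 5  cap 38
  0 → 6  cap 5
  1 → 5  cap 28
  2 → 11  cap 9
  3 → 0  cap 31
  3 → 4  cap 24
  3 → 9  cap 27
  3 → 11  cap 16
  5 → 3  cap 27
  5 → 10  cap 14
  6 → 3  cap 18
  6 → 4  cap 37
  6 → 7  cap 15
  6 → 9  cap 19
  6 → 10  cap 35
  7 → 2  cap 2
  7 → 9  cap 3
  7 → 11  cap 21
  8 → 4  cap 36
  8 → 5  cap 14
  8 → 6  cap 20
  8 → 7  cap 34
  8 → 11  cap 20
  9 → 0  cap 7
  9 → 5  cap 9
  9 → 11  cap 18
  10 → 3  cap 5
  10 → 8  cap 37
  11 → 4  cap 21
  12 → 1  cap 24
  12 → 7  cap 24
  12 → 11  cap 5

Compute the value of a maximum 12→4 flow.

Maximum flow value: 48

augment #1: 12→11→4 bottleneck 5, total now 5
augment #2: 12→7→11→4 bottleneck 16, total now 21
augment #3: 12→1→5→3→4 bottleneck 24, total now 45
augment #4: 12→7→9→0→4 bottleneck 3, total now 48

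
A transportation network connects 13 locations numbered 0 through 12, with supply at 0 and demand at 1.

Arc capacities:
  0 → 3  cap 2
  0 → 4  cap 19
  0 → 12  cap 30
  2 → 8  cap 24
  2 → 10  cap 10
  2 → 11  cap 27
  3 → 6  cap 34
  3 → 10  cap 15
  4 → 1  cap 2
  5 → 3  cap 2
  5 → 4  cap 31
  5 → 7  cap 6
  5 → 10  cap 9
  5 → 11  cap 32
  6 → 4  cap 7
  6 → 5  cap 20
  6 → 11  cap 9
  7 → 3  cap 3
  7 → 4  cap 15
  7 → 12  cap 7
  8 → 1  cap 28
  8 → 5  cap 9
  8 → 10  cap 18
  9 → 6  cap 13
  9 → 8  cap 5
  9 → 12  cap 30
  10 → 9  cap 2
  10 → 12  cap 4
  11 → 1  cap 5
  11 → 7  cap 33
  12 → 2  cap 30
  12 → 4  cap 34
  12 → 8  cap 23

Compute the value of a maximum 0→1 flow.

augment #1: 0→4→1 bottleneck 2, total now 2
augment #2: 0→12→8→1 bottleneck 23, total now 25
augment #3: 0→3→6→11→1 bottleneck 2, total now 27
augment #4: 0→12→2→8→1 bottleneck 5, total now 32
augment #5: 0→12→2→11→1 bottleneck 2, total now 34

Maximum flow value: 34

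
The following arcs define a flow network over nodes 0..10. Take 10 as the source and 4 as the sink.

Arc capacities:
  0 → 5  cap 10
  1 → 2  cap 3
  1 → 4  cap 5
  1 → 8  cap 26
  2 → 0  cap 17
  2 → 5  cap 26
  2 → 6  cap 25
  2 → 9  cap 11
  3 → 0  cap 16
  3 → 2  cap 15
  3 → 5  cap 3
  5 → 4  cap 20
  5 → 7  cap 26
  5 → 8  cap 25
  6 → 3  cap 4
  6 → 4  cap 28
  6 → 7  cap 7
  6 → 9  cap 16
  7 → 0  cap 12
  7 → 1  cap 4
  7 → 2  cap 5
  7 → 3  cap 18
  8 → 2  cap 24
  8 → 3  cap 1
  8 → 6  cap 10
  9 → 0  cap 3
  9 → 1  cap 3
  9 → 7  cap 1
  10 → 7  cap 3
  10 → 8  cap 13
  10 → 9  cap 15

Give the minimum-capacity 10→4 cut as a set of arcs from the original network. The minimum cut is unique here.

Min-cut arcs: {(9,0), (9,1), (9,7), (10,7), (10,8)} (total capacity 23)

augment #1: 10→7→1→4 push 3
augment #2: 10→8→6→4 push 10
augment #3: 10→9→1→4 push 2
augment #4: 10→8→2→5→4 push 3
augment #5: 10→9→0→5→4 push 3
augment #6: 10→9→1→2→5→4 push 1
augment #7: 10→9→7→0→5→4 push 1
max flow = 23; residual-reachable set from 10 gives S-side
cut edges (S→T): {(9,0), (9,1), (9,7), (10,7), (10,8)} total cap 23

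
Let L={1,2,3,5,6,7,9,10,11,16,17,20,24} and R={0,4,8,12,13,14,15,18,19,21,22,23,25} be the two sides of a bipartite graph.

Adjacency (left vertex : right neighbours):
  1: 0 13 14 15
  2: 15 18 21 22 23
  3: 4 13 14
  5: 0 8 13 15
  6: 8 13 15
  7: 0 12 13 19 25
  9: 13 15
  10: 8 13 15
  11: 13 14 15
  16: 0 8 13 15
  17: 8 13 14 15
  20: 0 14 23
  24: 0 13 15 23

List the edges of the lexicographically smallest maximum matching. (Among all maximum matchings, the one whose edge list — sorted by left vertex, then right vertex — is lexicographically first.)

|M| = 9 (so the lex-smallest maximum matching has 9 edges)
process left vertices in ascending order; for each, take the smallest-labelled available neighbour that still permits 9 edges overall, or leave it unmatched if none does
lex-smallest matching: {1-0, 2-18, 3-4, 5-8, 6-13, 7-12, 9-15, 11-14, 20-23}

Lex-smallest maximum matching: {(1,0), (2,18), (3,4), (5,8), (6,13), (7,12), (9,15), (11,14), (20,23)}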